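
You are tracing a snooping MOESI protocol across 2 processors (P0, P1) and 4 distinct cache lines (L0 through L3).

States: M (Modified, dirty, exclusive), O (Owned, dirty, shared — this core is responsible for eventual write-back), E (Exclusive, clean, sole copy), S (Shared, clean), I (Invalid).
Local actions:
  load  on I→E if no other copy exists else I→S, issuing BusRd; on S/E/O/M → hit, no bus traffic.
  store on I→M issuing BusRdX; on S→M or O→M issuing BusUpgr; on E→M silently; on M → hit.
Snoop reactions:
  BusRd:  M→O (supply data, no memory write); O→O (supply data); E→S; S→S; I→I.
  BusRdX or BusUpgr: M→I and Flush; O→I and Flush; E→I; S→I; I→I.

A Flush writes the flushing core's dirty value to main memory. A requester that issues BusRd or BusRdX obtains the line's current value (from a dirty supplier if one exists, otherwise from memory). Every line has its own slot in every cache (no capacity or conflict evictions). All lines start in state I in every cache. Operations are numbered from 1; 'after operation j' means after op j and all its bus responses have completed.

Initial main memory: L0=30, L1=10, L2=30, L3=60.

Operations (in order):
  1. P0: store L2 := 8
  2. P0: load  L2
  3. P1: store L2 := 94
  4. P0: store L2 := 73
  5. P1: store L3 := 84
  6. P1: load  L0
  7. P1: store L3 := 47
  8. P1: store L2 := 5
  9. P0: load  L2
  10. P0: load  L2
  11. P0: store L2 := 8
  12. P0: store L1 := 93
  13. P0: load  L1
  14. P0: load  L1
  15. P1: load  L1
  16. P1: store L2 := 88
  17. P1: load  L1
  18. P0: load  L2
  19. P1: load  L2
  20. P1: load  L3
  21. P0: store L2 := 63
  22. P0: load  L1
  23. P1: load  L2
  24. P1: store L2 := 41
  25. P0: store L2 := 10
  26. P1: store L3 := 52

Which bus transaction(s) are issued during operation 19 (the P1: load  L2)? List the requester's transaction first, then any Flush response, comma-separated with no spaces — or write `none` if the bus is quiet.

  op1 P0: store L2 := 8 → M/I on L2; bus BusRdX; mem=30
  op2 P0: load  L2 → M/I on L2; bus (none); mem=30
  op3 P1: store L2 := 94 → I/M on L2; bus BusRdX Flush; mem=8
  op4 P0: store L2 := 73 → M/I on L2; bus BusRdX Flush; mem=94
  op5 P1: store L3 := 84 → I/M on L3; bus BusRdX; mem=60
  op6 P1: load  L0 → I/E on L0; bus BusRd; mem=30
  op7 P1: store L3 := 47 → I/M on L3; bus (none); mem=60
  op8 P1: store L2 := 5 → I/M on L2; bus BusRdX Flush; mem=73
  op9 P0: load  L2 → S/O on L2; bus BusRd; mem=73
  op10 P0: load  L2 → S/O on L2; bus (none); mem=73
  op11 P0: store L2 := 8 → M/I on L2; bus BusUpgr Flush; mem=5
  op12 P0: store L1 := 93 → M/I on L1; bus BusRdX; mem=10
  op13 P0: load  L1 → M/I on L1; bus (none); mem=10
  op14 P0: load  L1 → M/I on L1; bus (none); mem=10
  op15 P1: load  L1 → O/S on L1; bus BusRd; mem=10
  op16 P1: store L2 := 88 → I/M on L2; bus BusRdX Flush; mem=8
  op17 P1: load  L1 → O/S on L1; bus (none); mem=10
  op18 P0: load  L2 → S/O on L2; bus BusRd; mem=8
  op19 P1: load  L2 → S/O on L2; bus (none); mem=8
  op20 P1: load  L3 → I/M on L3; bus (none); mem=60
  op21 P0: store L2 := 63 → M/I on L2; bus BusUpgr Flush; mem=88
  op22 P0: load  L1 → O/S on L1; bus (none); mem=10
  op23 P1: load  L2 → O/S on L2; bus BusRd; mem=88
  op24 P1: store L2 := 41 → I/M on L2; bus BusUpgr Flush; mem=63
  op25 P0: store L2 := 10 → M/I on L2; bus BusRdX Flush; mem=41
  op26 P1: store L3 := 52 → I/M on L3; bus (none); mem=60

bus = none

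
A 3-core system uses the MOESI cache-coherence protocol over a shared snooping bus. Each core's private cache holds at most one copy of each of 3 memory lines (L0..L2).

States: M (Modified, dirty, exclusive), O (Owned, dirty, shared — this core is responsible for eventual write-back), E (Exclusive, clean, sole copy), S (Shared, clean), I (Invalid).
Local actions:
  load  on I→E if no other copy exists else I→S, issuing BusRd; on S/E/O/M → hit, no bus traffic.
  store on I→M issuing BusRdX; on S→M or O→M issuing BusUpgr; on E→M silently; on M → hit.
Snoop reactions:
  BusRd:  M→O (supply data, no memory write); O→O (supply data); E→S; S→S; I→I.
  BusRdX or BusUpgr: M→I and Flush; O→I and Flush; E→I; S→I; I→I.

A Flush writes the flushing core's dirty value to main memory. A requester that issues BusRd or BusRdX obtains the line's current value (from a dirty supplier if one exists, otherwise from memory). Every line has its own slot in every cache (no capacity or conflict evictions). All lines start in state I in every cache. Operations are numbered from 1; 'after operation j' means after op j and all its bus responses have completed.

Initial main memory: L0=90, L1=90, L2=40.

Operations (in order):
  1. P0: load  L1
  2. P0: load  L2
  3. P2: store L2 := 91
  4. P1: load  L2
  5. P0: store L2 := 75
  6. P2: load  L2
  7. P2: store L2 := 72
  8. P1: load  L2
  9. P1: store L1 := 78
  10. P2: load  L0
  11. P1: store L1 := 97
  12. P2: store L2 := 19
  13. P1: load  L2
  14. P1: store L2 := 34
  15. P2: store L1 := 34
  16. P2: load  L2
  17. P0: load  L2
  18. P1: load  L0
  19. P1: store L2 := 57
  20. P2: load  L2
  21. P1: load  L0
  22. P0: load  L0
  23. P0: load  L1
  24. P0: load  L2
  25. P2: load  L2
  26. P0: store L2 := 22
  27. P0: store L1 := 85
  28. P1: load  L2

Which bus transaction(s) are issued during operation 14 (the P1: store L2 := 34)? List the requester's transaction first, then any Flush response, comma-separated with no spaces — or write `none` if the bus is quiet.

step 1: P0: load  L1  ⟶  EII  (L1)  txn=BusRd  M[L1]=90
step 2: P0: load  L2  ⟶  EII  (L2)  txn=BusRd  M[L2]=40
step 3: P2: store L2 := 91  ⟶  IIM  (L2)  txn=BusRdX  M[L2]=40
step 4: P1: load  L2  ⟶  ISO  (L2)  txn=BusRd  M[L2]=40
step 5: P0: store L2 := 75  ⟶  MII  (L2)  txn=BusRdX+Flush  M[L2]=91
step 6: P2: load  L2  ⟶  OIS  (L2)  txn=BusRd  M[L2]=91
step 7: P2: store L2 := 72  ⟶  IIM  (L2)  txn=BusUpgr+Flush  M[L2]=75
step 8: P1: load  L2  ⟶  ISO  (L2)  txn=BusRd  M[L2]=75
step 9: P1: store L1 := 78  ⟶  IMI  (L1)  txn=BusRdX  M[L1]=90
step 10: P2: load  L0  ⟶  IIE  (L0)  txn=BusRd  M[L0]=90
step 11: P1: store L1 := 97  ⟶  IMI  (L1)  txn=∅  M[L1]=90
step 12: P2: store L2 := 19  ⟶  IIM  (L2)  txn=BusUpgr  M[L2]=75
step 13: P1: load  L2  ⟶  ISO  (L2)  txn=BusRd  M[L2]=75
step 14: P1: store L2 := 34  ⟶  IMI  (L2)  txn=BusUpgr+Flush  M[L2]=19
step 15: P2: store L1 := 34  ⟶  IIM  (L1)  txn=BusRdX+Flush  M[L1]=97
step 16: P2: load  L2  ⟶  IOS  (L2)  txn=BusRd  M[L2]=19
step 17: P0: load  L2  ⟶  SOS  (L2)  txn=BusRd  M[L2]=19
step 18: P1: load  L0  ⟶  ISS  (L0)  txn=BusRd  M[L0]=90
step 19: P1: store L2 := 57  ⟶  IMI  (L2)  txn=BusUpgr  M[L2]=19
step 20: P2: load  L2  ⟶  IOS  (L2)  txn=BusRd  M[L2]=19
step 21: P1: load  L0  ⟶  ISS  (L0)  txn=∅  M[L0]=90
step 22: P0: load  L0  ⟶  SSS  (L0)  txn=BusRd  M[L0]=90
step 23: P0: load  L1  ⟶  SIO  (L1)  txn=BusRd  M[L1]=97
step 24: P0: load  L2  ⟶  SOS  (L2)  txn=BusRd  M[L2]=19
step 25: P2: load  L2  ⟶  SOS  (L2)  txn=∅  M[L2]=19
step 26: P0: store L2 := 22  ⟶  MII  (L2)  txn=BusUpgr+Flush  M[L2]=57
step 27: P0: store L1 := 85  ⟶  MII  (L1)  txn=BusUpgr+Flush  M[L1]=34
step 28: P1: load  L2  ⟶  OSI  (L2)  txn=BusRd  M[L2]=57

bus = BusUpgr,Flush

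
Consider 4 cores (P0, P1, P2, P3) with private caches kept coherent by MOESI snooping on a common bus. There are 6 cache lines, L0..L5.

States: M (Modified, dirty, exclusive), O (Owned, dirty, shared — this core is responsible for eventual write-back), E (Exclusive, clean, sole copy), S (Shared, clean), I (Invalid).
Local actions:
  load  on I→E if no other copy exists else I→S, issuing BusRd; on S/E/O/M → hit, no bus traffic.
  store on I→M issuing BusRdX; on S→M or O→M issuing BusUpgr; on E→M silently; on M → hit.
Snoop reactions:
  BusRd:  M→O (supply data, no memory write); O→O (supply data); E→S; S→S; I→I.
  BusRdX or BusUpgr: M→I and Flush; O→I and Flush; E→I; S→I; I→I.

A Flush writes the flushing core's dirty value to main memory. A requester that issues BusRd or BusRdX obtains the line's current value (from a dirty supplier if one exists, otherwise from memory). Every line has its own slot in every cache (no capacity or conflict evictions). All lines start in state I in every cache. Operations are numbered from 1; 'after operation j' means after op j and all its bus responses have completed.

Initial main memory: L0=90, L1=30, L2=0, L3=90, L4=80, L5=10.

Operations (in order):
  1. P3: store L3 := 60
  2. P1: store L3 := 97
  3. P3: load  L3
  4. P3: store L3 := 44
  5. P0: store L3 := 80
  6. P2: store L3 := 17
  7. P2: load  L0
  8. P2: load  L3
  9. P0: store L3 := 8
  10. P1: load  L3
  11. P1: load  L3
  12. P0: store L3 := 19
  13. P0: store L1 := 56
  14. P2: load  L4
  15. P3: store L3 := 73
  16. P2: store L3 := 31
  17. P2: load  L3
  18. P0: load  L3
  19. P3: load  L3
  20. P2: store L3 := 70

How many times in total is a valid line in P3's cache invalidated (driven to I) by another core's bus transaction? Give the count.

step 1: P3: store L3 := 60  ⟶  IIIM  (L3)  txn=BusRdX  M[L3]=90
step 2: P1: store L3 := 97  ⟶  IMII  (L3)  txn=BusRdX+Flush  M[L3]=60
step 3: P3: load  L3  ⟶  IOIS  (L3)  txn=BusRd  M[L3]=60
step 4: P3: store L3 := 44  ⟶  IIIM  (L3)  txn=BusUpgr+Flush  M[L3]=97
step 5: P0: store L3 := 80  ⟶  MIII  (L3)  txn=BusRdX+Flush  M[L3]=44
step 6: P2: store L3 := 17  ⟶  IIMI  (L3)  txn=BusRdX+Flush  M[L3]=80
step 7: P2: load  L0  ⟶  IIEI  (L0)  txn=BusRd  M[L0]=90
step 8: P2: load  L3  ⟶  IIMI  (L3)  txn=∅  M[L3]=80
step 9: P0: store L3 := 8  ⟶  MIII  (L3)  txn=BusRdX+Flush  M[L3]=17
step 10: P1: load  L3  ⟶  OSII  (L3)  txn=BusRd  M[L3]=17
step 11: P1: load  L3  ⟶  OSII  (L3)  txn=∅  M[L3]=17
step 12: P0: store L3 := 19  ⟶  MIII  (L3)  txn=BusUpgr  M[L3]=17
step 13: P0: store L1 := 56  ⟶  MIII  (L1)  txn=BusRdX  M[L1]=30
step 14: P2: load  L4  ⟶  IIEI  (L4)  txn=BusRd  M[L4]=80
step 15: P3: store L3 := 73  ⟶  IIIM  (L3)  txn=BusRdX+Flush  M[L3]=19
step 16: P2: store L3 := 31  ⟶  IIMI  (L3)  txn=BusRdX+Flush  M[L3]=73
step 17: P2: load  L3  ⟶  IIMI  (L3)  txn=∅  M[L3]=73
step 18: P0: load  L3  ⟶  SIOI  (L3)  txn=BusRd  M[L3]=73
step 19: P3: load  L3  ⟶  SIOS  (L3)  txn=BusRd  M[L3]=73
step 20: P2: store L3 := 70  ⟶  IIMI  (L3)  txn=BusUpgr  M[L3]=73

invalidations = 4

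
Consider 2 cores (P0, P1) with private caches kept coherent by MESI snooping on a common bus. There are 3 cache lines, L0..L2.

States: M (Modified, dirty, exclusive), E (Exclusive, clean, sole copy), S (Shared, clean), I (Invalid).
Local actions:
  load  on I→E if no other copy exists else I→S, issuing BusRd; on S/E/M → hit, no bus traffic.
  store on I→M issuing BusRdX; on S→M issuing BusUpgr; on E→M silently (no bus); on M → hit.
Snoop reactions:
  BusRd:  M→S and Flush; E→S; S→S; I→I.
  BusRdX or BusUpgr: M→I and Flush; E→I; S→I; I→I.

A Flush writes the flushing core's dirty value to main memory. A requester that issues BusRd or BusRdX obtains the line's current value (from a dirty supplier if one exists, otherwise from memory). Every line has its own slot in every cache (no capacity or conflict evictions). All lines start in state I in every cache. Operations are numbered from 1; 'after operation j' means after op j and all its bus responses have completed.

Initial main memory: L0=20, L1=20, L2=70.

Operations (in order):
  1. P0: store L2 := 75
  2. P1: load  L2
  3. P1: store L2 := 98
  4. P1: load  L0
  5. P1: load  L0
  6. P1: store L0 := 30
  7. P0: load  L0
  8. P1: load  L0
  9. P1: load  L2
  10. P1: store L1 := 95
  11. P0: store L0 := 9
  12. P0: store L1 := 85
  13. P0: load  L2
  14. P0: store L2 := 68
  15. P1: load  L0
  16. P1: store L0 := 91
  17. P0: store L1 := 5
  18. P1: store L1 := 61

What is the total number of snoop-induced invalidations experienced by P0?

  op1 P0: store L2 := 75 → M/I on L2; bus BusRdX; mem=70
  op2 P1: load  L2 → S/S on L2; bus BusRd Flush; mem=75
  op3 P1: store L2 := 98 → I/M on L2; bus BusUpgr; mem=75
  op4 P1: load  L0 → I/E on L0; bus BusRd; mem=20
  op5 P1: load  L0 → I/E on L0; bus (none); mem=20
  op6 P1: store L0 := 30 → I/M on L0; bus (none); mem=20
  op7 P0: load  L0 → S/S on L0; bus BusRd Flush; mem=30
  op8 P1: load  L0 → S/S on L0; bus (none); mem=30
  op9 P1: load  L2 → I/M on L2; bus (none); mem=75
  op10 P1: store L1 := 95 → I/M on L1; bus BusRdX; mem=20
  op11 P0: store L0 := 9 → M/I on L0; bus BusUpgr; mem=30
  op12 P0: store L1 := 85 → M/I on L1; bus BusRdX Flush; mem=95
  op13 P0: load  L2 → S/S on L2; bus BusRd Flush; mem=98
  op14 P0: store L2 := 68 → M/I on L2; bus BusUpgr; mem=98
  op15 P1: load  L0 → S/S on L0; bus BusRd Flush; mem=9
  op16 P1: store L0 := 91 → I/M on L0; bus BusUpgr; mem=9
  op17 P0: store L1 := 5 → M/I on L1; bus (none); mem=95
  op18 P1: store L1 := 61 → I/M on L1; bus BusRdX Flush; mem=5

invalidations = 3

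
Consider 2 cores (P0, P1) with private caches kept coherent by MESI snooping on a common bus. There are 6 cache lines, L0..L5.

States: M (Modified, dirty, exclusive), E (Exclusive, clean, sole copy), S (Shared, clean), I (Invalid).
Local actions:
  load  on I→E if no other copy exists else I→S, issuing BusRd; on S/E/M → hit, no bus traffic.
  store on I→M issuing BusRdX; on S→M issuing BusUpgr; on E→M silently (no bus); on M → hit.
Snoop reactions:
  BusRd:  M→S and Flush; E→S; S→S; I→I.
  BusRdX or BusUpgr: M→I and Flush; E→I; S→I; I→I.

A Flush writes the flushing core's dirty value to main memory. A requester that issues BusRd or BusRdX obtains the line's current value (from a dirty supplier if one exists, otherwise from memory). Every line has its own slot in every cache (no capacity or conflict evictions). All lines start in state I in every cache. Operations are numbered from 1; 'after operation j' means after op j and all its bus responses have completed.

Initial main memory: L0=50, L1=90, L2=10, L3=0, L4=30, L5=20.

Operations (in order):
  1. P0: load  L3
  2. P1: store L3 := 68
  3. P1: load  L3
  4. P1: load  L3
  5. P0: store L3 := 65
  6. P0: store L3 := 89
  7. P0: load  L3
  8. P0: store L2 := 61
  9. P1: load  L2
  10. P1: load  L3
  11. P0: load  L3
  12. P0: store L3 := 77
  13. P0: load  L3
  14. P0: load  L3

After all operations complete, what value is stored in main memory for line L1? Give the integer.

memory[L1] = 90

[1] P0: load  L3 | P0:E(0), P1:I | bus: BusRd
[2] P1: store L3 := 68 | P0:I, P1:M(68) | bus: BusRdX
[3] P1: load  L3 | P0:I, P1:M(68) | bus: none
[4] P1: load  L3 | P0:I, P1:M(68) | bus: none
[5] P0: store L3 := 65 | P0:M(65), P1:I | bus: BusRdX,Flush
[6] P0: store L3 := 89 | P0:M(89), P1:I | bus: none
[7] P0: load  L3 | P0:M(89), P1:I | bus: none
[8] P0: store L2 := 61 | P0:M(61), P1:I | bus: BusRdX
[9] P1: load  L2 | P0:S(61), P1:S(61) | bus: BusRd,Flush
[10] P1: load  L3 | P0:S(89), P1:S(89) | bus: BusRd,Flush
[11] P0: load  L3 | P0:S(89), P1:S(89) | bus: none
[12] P0: store L3 := 77 | P0:M(77), P1:I | bus: BusUpgr
[13] P0: load  L3 | P0:M(77), P1:I | bus: none
[14] P0: load  L3 | P0:M(77), P1:I | bus: none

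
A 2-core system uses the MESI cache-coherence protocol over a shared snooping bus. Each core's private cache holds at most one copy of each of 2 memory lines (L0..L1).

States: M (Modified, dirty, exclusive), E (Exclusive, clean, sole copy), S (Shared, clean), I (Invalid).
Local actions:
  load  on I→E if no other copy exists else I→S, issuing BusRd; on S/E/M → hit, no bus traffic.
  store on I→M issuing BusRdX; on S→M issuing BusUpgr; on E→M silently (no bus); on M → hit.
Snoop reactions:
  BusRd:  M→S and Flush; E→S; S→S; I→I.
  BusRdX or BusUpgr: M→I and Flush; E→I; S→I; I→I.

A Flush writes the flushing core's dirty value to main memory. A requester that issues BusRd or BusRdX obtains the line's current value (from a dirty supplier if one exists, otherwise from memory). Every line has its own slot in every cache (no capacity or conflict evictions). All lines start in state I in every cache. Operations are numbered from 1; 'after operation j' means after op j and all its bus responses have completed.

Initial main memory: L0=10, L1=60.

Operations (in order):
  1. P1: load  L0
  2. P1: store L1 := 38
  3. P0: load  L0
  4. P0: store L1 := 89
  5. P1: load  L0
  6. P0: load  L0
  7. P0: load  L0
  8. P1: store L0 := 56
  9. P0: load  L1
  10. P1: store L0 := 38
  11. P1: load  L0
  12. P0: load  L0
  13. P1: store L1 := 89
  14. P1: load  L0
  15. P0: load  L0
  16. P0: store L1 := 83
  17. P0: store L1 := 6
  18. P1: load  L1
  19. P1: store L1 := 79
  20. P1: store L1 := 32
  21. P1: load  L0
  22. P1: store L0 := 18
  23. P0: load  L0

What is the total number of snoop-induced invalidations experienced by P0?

invalidations = 4

1. P1: load  L0  bus=[BusRd]  L0: P0=I P1=E  mem[L0]=10
2. P1: store L1 := 38  bus=[BusRdX]  L1: P0=I P1=M  mem[L1]=60
3. P0: load  L0  bus=[BusRd]  L0: P0=S P1=S  mem[L0]=10
4. P0: store L1 := 89  bus=[BusRdX,Flush]  L1: P0=M P1=I  mem[L1]=38
5. P1: load  L0  bus=[-]  L0: P0=S P1=S  mem[L0]=10
6. P0: load  L0  bus=[-]  L0: P0=S P1=S  mem[L0]=10
7. P0: load  L0  bus=[-]  L0: P0=S P1=S  mem[L0]=10
8. P1: store L0 := 56  bus=[BusUpgr]  L0: P0=I P1=M  mem[L0]=10
9. P0: load  L1  bus=[-]  L1: P0=M P1=I  mem[L1]=38
10. P1: store L0 := 38  bus=[-]  L0: P0=I P1=M  mem[L0]=10
11. P1: load  L0  bus=[-]  L0: P0=I P1=M  mem[L0]=10
12. P0: load  L0  bus=[BusRd,Flush]  L0: P0=S P1=S  mem[L0]=38
13. P1: store L1 := 89  bus=[BusRdX,Flush]  L1: P0=I P1=M  mem[L1]=89
14. P1: load  L0  bus=[-]  L0: P0=S P1=S  mem[L0]=38
15. P0: load  L0  bus=[-]  L0: P0=S P1=S  mem[L0]=38
16. P0: store L1 := 83  bus=[BusRdX,Flush]  L1: P0=M P1=I  mem[L1]=89
17. P0: store L1 := 6  bus=[-]  L1: P0=M P1=I  mem[L1]=89
18. P1: load  L1  bus=[BusRd,Flush]  L1: P0=S P1=S  mem[L1]=6
19. P1: store L1 := 79  bus=[BusUpgr]  L1: P0=I P1=M  mem[L1]=6
20. P1: store L1 := 32  bus=[-]  L1: P0=I P1=M  mem[L1]=6
21. P1: load  L0  bus=[-]  L0: P0=S P1=S  mem[L0]=38
22. P1: store L0 := 18  bus=[BusUpgr]  L0: P0=I P1=M  mem[L0]=38
23. P0: load  L0  bus=[BusRd,Flush]  L0: P0=S P1=S  mem[L0]=18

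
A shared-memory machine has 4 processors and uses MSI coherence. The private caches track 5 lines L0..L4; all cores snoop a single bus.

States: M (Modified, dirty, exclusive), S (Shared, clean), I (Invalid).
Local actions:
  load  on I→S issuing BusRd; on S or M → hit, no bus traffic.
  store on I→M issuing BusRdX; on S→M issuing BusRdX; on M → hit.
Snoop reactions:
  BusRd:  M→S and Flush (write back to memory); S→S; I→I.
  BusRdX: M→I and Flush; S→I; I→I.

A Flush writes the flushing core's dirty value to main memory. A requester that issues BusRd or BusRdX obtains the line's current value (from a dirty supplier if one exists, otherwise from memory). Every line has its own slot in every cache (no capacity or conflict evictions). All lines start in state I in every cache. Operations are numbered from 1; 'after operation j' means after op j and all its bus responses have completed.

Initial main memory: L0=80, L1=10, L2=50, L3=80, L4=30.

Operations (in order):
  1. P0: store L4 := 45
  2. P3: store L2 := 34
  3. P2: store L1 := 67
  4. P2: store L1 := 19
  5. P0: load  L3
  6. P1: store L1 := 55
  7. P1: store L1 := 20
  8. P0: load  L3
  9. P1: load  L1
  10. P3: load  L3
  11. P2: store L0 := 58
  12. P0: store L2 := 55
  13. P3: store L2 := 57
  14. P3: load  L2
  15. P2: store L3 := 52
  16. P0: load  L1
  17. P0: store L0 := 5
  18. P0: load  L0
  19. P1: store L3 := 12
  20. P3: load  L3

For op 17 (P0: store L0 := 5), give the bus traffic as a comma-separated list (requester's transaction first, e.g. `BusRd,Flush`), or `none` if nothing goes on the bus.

  op1 P0: store L4 := 45 → M/I/I/I on L4; bus BusRdX; mem=30
  op2 P3: store L2 := 34 → I/I/I/M on L2; bus BusRdX; mem=50
  op3 P2: store L1 := 67 → I/I/M/I on L1; bus BusRdX; mem=10
  op4 P2: store L1 := 19 → I/I/M/I on L1; bus (none); mem=10
  op5 P0: load  L3 → S/I/I/I on L3; bus BusRd; mem=80
  op6 P1: store L1 := 55 → I/M/I/I on L1; bus BusRdX Flush; mem=19
  op7 P1: store L1 := 20 → I/M/I/I on L1; bus (none); mem=19
  op8 P0: load  L3 → S/I/I/I on L3; bus (none); mem=80
  op9 P1: load  L1 → I/M/I/I on L1; bus (none); mem=19
  op10 P3: load  L3 → S/I/I/S on L3; bus BusRd; mem=80
  op11 P2: store L0 := 58 → I/I/M/I on L0; bus BusRdX; mem=80
  op12 P0: store L2 := 55 → M/I/I/I on L2; bus BusRdX Flush; mem=34
  op13 P3: store L2 := 57 → I/I/I/M on L2; bus BusRdX Flush; mem=55
  op14 P3: load  L2 → I/I/I/M on L2; bus (none); mem=55
  op15 P2: store L3 := 52 → I/I/M/I on L3; bus BusRdX; mem=80
  op16 P0: load  L1 → S/S/I/I on L1; bus BusRd Flush; mem=20
  op17 P0: store L0 := 5 → M/I/I/I on L0; bus BusRdX Flush; mem=58
  op18 P0: load  L0 → M/I/I/I on L0; bus (none); mem=58
  op19 P1: store L3 := 12 → I/M/I/I on L3; bus BusRdX Flush; mem=52
  op20 P3: load  L3 → I/S/I/S on L3; bus BusRd Flush; mem=12

bus = BusRdX,Flush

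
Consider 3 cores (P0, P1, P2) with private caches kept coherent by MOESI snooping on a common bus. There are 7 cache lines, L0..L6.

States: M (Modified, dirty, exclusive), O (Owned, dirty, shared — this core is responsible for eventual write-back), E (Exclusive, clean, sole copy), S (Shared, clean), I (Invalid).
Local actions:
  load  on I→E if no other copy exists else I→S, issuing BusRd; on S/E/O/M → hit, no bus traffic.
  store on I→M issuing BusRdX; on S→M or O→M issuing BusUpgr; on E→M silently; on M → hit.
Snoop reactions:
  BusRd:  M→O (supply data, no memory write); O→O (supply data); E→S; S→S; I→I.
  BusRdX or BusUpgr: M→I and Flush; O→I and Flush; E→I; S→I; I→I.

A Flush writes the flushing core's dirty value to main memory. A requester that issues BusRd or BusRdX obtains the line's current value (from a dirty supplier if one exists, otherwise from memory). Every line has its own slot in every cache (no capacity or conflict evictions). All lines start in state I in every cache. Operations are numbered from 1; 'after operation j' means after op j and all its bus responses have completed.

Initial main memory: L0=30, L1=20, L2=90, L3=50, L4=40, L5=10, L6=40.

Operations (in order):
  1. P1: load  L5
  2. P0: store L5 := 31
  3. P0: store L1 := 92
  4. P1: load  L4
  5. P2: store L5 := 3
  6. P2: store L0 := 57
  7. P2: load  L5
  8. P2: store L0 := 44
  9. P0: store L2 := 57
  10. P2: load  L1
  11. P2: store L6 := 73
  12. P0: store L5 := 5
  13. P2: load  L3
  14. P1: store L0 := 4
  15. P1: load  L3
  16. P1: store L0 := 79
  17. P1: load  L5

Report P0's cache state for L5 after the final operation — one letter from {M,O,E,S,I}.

1. P1: load  L5  bus=[BusRd]  L5: P0=I P1=E P2=I  mem[L5]=10
2. P0: store L5 := 31  bus=[BusRdX]  L5: P0=M P1=I P2=I  mem[L5]=10
3. P0: store L1 := 92  bus=[BusRdX]  L1: P0=M P1=I P2=I  mem[L1]=20
4. P1: load  L4  bus=[BusRd]  L4: P0=I P1=E P2=I  mem[L4]=40
5. P2: store L5 := 3  bus=[BusRdX,Flush]  L5: P0=I P1=I P2=M  mem[L5]=31
6. P2: store L0 := 57  bus=[BusRdX]  L0: P0=I P1=I P2=M  mem[L0]=30
7. P2: load  L5  bus=[-]  L5: P0=I P1=I P2=M  mem[L5]=31
8. P2: store L0 := 44  bus=[-]  L0: P0=I P1=I P2=M  mem[L0]=30
9. P0: store L2 := 57  bus=[BusRdX]  L2: P0=M P1=I P2=I  mem[L2]=90
10. P2: load  L1  bus=[BusRd]  L1: P0=O P1=I P2=S  mem[L1]=20
11. P2: store L6 := 73  bus=[BusRdX]  L6: P0=I P1=I P2=M  mem[L6]=40
12. P0: store L5 := 5  bus=[BusRdX,Flush]  L5: P0=M P1=I P2=I  mem[L5]=3
13. P2: load  L3  bus=[BusRd]  L3: P0=I P1=I P2=E  mem[L3]=50
14. P1: store L0 := 4  bus=[BusRdX,Flush]  L0: P0=I P1=M P2=I  mem[L0]=44
15. P1: load  L3  bus=[BusRd]  L3: P0=I P1=S P2=S  mem[L3]=50
16. P1: store L0 := 79  bus=[-]  L0: P0=I P1=M P2=I  mem[L0]=44
17. P1: load  L5  bus=[BusRd]  L5: P0=O P1=S P2=I  mem[L5]=3

state = O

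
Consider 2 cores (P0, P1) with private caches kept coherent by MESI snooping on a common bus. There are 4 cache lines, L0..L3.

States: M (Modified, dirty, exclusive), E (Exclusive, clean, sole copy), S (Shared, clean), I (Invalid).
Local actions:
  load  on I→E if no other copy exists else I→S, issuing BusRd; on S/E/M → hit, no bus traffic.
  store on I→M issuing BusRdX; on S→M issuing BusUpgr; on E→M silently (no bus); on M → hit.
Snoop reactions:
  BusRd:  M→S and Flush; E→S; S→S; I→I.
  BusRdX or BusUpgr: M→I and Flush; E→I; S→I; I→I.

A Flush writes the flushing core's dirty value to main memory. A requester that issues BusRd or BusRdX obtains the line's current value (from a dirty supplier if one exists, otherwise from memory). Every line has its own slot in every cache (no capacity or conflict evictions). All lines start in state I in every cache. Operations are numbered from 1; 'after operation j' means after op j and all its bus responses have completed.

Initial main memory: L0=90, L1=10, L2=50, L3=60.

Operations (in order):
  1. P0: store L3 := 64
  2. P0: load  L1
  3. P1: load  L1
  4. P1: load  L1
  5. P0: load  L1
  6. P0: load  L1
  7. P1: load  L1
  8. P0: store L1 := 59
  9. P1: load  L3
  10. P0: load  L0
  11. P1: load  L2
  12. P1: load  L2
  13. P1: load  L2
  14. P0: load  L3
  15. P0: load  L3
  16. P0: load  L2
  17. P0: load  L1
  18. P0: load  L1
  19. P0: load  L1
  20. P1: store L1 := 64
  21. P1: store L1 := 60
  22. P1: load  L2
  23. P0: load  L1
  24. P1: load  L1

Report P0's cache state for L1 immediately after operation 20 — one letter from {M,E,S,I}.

step 1: P0: store L3 := 64  ⟶  MI  (L3)  txn=BusRdX  M[L3]=60
step 2: P0: load  L1  ⟶  EI  (L1)  txn=BusRd  M[L1]=10
step 3: P1: load  L1  ⟶  SS  (L1)  txn=BusRd  M[L1]=10
step 4: P1: load  L1  ⟶  SS  (L1)  txn=∅  M[L1]=10
step 5: P0: load  L1  ⟶  SS  (L1)  txn=∅  M[L1]=10
step 6: P0: load  L1  ⟶  SS  (L1)  txn=∅  M[L1]=10
step 7: P1: load  L1  ⟶  SS  (L1)  txn=∅  M[L1]=10
step 8: P0: store L1 := 59  ⟶  MI  (L1)  txn=BusUpgr  M[L1]=10
step 9: P1: load  L3  ⟶  SS  (L3)  txn=BusRd+Flush  M[L3]=64
step 10: P0: load  L0  ⟶  EI  (L0)  txn=BusRd  M[L0]=90
step 11: P1: load  L2  ⟶  IE  (L2)  txn=BusRd  M[L2]=50
step 12: P1: load  L2  ⟶  IE  (L2)  txn=∅  M[L2]=50
step 13: P1: load  L2  ⟶  IE  (L2)  txn=∅  M[L2]=50
step 14: P0: load  L3  ⟶  SS  (L3)  txn=∅  M[L3]=64
step 15: P0: load  L3  ⟶  SS  (L3)  txn=∅  M[L3]=64
step 16: P0: load  L2  ⟶  SS  (L2)  txn=BusRd  M[L2]=50
step 17: P0: load  L1  ⟶  MI  (L1)  txn=∅  M[L1]=10
step 18: P0: load  L1  ⟶  MI  (L1)  txn=∅  M[L1]=10
step 19: P0: load  L1  ⟶  MI  (L1)  txn=∅  M[L1]=10
step 20: P1: store L1 := 64  ⟶  IM  (L1)  txn=BusRdX+Flush  M[L1]=59
step 21: P1: store L1 := 60  ⟶  IM  (L1)  txn=∅  M[L1]=59
step 22: P1: load  L2  ⟶  SS  (L2)  txn=∅  M[L2]=50
step 23: P0: load  L1  ⟶  SS  (L1)  txn=BusRd+Flush  M[L1]=60
step 24: P1: load  L1  ⟶  SS  (L1)  txn=∅  M[L1]=60

state = I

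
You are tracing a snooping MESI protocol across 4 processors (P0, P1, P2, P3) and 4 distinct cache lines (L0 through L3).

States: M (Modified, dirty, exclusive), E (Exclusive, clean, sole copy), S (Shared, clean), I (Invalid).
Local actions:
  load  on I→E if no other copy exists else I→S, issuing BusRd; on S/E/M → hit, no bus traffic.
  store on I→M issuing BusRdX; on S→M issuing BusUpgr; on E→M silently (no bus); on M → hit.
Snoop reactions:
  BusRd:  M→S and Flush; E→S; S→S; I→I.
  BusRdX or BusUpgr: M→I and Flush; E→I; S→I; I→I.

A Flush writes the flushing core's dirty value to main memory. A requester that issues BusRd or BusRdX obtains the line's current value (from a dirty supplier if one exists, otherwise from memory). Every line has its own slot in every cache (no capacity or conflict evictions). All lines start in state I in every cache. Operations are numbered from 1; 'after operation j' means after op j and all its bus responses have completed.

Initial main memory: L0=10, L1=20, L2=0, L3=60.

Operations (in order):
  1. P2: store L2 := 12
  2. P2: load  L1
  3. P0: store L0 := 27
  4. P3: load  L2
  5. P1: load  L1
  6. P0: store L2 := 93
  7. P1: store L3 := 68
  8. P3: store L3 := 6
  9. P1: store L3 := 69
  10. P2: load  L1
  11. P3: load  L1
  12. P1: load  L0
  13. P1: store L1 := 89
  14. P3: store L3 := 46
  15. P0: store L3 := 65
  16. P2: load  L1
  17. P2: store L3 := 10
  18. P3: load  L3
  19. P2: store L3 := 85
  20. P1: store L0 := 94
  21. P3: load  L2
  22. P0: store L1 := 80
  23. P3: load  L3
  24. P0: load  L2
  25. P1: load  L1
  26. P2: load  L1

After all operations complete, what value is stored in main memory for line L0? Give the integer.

memory[L0] = 27

step 1: P2: store L2 := 12  ⟶  IIMI  (L2)  txn=BusRdX  M[L2]=0
step 2: P2: load  L1  ⟶  IIEI  (L1)  txn=BusRd  M[L1]=20
step 3: P0: store L0 := 27  ⟶  MIII  (L0)  txn=BusRdX  M[L0]=10
step 4: P3: load  L2  ⟶  IISS  (L2)  txn=BusRd+Flush  M[L2]=12
step 5: P1: load  L1  ⟶  ISSI  (L1)  txn=BusRd  M[L1]=20
step 6: P0: store L2 := 93  ⟶  MIII  (L2)  txn=BusRdX  M[L2]=12
step 7: P1: store L3 := 68  ⟶  IMII  (L3)  txn=BusRdX  M[L3]=60
step 8: P3: store L3 := 6  ⟶  IIIM  (L3)  txn=BusRdX+Flush  M[L3]=68
step 9: P1: store L3 := 69  ⟶  IMII  (L3)  txn=BusRdX+Flush  M[L3]=6
step 10: P2: load  L1  ⟶  ISSI  (L1)  txn=∅  M[L1]=20
step 11: P3: load  L1  ⟶  ISSS  (L1)  txn=BusRd  M[L1]=20
step 12: P1: load  L0  ⟶  SSII  (L0)  txn=BusRd+Flush  M[L0]=27
step 13: P1: store L1 := 89  ⟶  IMII  (L1)  txn=BusUpgr  M[L1]=20
step 14: P3: store L3 := 46  ⟶  IIIM  (L3)  txn=BusRdX+Flush  M[L3]=69
step 15: P0: store L3 := 65  ⟶  MIII  (L3)  txn=BusRdX+Flush  M[L3]=46
step 16: P2: load  L1  ⟶  ISSI  (L1)  txn=BusRd+Flush  M[L1]=89
step 17: P2: store L3 := 10  ⟶  IIMI  (L3)  txn=BusRdX+Flush  M[L3]=65
step 18: P3: load  L3  ⟶  IISS  (L3)  txn=BusRd+Flush  M[L3]=10
step 19: P2: store L3 := 85  ⟶  IIMI  (L3)  txn=BusUpgr  M[L3]=10
step 20: P1: store L0 := 94  ⟶  IMII  (L0)  txn=BusUpgr  M[L0]=27
step 21: P3: load  L2  ⟶  SIIS  (L2)  txn=BusRd+Flush  M[L2]=93
step 22: P0: store L1 := 80  ⟶  MIII  (L1)  txn=BusRdX  M[L1]=89
step 23: P3: load  L3  ⟶  IISS  (L3)  txn=BusRd+Flush  M[L3]=85
step 24: P0: load  L2  ⟶  SIIS  (L2)  txn=∅  M[L2]=93
step 25: P1: load  L1  ⟶  SSII  (L1)  txn=BusRd+Flush  M[L1]=80
step 26: P2: load  L1  ⟶  SSSI  (L1)  txn=BusRd  M[L1]=80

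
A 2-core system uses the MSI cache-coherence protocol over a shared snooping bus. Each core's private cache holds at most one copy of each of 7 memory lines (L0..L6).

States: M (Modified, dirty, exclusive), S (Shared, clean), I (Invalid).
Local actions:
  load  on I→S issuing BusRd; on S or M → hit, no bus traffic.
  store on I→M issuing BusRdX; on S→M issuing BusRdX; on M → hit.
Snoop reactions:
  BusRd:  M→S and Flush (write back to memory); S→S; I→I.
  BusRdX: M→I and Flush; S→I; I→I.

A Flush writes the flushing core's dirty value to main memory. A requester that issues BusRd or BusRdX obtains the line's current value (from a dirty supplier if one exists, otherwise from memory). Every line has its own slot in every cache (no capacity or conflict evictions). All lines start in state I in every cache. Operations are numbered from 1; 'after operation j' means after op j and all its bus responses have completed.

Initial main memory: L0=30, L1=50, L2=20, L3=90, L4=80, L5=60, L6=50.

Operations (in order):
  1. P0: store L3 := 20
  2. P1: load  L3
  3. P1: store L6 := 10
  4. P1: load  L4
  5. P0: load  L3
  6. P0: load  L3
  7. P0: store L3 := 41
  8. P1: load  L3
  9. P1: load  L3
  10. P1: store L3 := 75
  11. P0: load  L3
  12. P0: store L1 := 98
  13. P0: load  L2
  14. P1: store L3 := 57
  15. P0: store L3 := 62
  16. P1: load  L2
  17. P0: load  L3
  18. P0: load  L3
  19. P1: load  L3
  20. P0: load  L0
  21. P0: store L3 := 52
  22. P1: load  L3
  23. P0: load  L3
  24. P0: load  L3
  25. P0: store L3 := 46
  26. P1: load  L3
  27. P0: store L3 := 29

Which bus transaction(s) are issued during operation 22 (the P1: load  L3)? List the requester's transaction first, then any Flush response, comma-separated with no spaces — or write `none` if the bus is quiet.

bus = BusRd,Flush

  op1 P0: store L3 := 20 → M/I on L3; bus BusRdX; mem=90
  op2 P1: load  L3 → S/S on L3; bus BusRd Flush; mem=20
  op3 P1: store L6 := 10 → I/M on L6; bus BusRdX; mem=50
  op4 P1: load  L4 → I/S on L4; bus BusRd; mem=80
  op5 P0: load  L3 → S/S on L3; bus (none); mem=20
  op6 P0: load  L3 → S/S on L3; bus (none); mem=20
  op7 P0: store L3 := 41 → M/I on L3; bus BusRdX; mem=20
  op8 P1: load  L3 → S/S on L3; bus BusRd Flush; mem=41
  op9 P1: load  L3 → S/S on L3; bus (none); mem=41
  op10 P1: store L3 := 75 → I/M on L3; bus BusRdX; mem=41
  op11 P0: load  L3 → S/S on L3; bus BusRd Flush; mem=75
  op12 P0: store L1 := 98 → M/I on L1; bus BusRdX; mem=50
  op13 P0: load  L2 → S/I on L2; bus BusRd; mem=20
  op14 P1: store L3 := 57 → I/M on L3; bus BusRdX; mem=75
  op15 P0: store L3 := 62 → M/I on L3; bus BusRdX Flush; mem=57
  op16 P1: load  L2 → S/S on L2; bus BusRd; mem=20
  op17 P0: load  L3 → M/I on L3; bus (none); mem=57
  op18 P0: load  L3 → M/I on L3; bus (none); mem=57
  op19 P1: load  L3 → S/S on L3; bus BusRd Flush; mem=62
  op20 P0: load  L0 → S/I on L0; bus BusRd; mem=30
  op21 P0: store L3 := 52 → M/I on L3; bus BusRdX; mem=62
  op22 P1: load  L3 → S/S on L3; bus BusRd Flush; mem=52
  op23 P0: load  L3 → S/S on L3; bus (none); mem=52
  op24 P0: load  L3 → S/S on L3; bus (none); mem=52
  op25 P0: store L3 := 46 → M/I on L3; bus BusRdX; mem=52
  op26 P1: load  L3 → S/S on L3; bus BusRd Flush; mem=46
  op27 P0: store L3 := 29 → M/I on L3; bus BusRdX; mem=46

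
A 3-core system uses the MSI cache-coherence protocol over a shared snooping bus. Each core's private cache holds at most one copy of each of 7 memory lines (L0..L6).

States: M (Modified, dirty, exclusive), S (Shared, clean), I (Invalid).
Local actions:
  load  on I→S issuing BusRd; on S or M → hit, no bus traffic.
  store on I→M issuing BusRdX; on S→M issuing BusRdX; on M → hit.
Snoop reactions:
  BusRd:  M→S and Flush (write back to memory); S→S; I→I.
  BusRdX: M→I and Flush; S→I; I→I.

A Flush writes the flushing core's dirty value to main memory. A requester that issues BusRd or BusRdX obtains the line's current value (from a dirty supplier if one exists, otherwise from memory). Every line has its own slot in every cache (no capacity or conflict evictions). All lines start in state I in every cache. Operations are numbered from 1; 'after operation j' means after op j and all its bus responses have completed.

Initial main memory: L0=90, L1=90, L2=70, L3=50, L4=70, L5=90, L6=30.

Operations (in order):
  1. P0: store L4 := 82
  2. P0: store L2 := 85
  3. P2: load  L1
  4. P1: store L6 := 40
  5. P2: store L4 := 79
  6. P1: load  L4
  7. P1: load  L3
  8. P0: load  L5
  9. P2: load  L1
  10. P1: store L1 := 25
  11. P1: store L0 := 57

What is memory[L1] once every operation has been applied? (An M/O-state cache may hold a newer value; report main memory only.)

memory[L1] = 90

1. P0: store L4 := 82  bus=[BusRdX]  L4: P0=M P1=I P2=I  mem[L4]=70
2. P0: store L2 := 85  bus=[BusRdX]  L2: P0=M P1=I P2=I  mem[L2]=70
3. P2: load  L1  bus=[BusRd]  L1: P0=I P1=I P2=S  mem[L1]=90
4. P1: store L6 := 40  bus=[BusRdX]  L6: P0=I P1=M P2=I  mem[L6]=30
5. P2: store L4 := 79  bus=[BusRdX,Flush]  L4: P0=I P1=I P2=M  mem[L4]=82
6. P1: load  L4  bus=[BusRd,Flush]  L4: P0=I P1=S P2=S  mem[L4]=79
7. P1: load  L3  bus=[BusRd]  L3: P0=I P1=S P2=I  mem[L3]=50
8. P0: load  L5  bus=[BusRd]  L5: P0=S P1=I P2=I  mem[L5]=90
9. P2: load  L1  bus=[-]  L1: P0=I P1=I P2=S  mem[L1]=90
10. P1: store L1 := 25  bus=[BusRdX]  L1: P0=I P1=M P2=I  mem[L1]=90
11. P1: store L0 := 57  bus=[BusRdX]  L0: P0=I P1=M P2=I  mem[L0]=90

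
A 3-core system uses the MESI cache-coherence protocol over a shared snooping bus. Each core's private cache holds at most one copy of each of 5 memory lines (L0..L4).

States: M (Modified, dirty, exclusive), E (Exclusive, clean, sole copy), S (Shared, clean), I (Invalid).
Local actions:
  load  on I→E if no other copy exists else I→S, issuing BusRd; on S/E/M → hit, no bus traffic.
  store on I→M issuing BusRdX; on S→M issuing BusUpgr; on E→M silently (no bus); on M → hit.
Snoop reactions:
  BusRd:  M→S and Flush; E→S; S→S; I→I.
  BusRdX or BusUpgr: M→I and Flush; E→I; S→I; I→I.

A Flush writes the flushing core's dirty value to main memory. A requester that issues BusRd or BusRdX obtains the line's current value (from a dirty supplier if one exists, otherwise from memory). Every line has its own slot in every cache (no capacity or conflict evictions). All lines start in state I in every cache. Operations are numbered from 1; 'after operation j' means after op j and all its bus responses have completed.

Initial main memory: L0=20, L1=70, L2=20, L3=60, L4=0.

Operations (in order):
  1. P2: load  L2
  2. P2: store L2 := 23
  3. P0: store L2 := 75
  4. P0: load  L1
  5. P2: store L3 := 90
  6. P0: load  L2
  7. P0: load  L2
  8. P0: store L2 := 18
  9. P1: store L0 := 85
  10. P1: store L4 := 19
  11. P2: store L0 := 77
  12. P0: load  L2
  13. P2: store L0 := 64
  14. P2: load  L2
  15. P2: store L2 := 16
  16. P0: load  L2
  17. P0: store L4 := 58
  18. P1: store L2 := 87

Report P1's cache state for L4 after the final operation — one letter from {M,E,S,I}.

state = I

1. P2: load  L2  bus=[BusRd]  L2: P0=I P1=I P2=E  mem[L2]=20
2. P2: store L2 := 23  bus=[-]  L2: P0=I P1=I P2=M  mem[L2]=20
3. P0: store L2 := 75  bus=[BusRdX,Flush]  L2: P0=M P1=I P2=I  mem[L2]=23
4. P0: load  L1  bus=[BusRd]  L1: P0=E P1=I P2=I  mem[L1]=70
5. P2: store L3 := 90  bus=[BusRdX]  L3: P0=I P1=I P2=M  mem[L3]=60
6. P0: load  L2  bus=[-]  L2: P0=M P1=I P2=I  mem[L2]=23
7. P0: load  L2  bus=[-]  L2: P0=M P1=I P2=I  mem[L2]=23
8. P0: store L2 := 18  bus=[-]  L2: P0=M P1=I P2=I  mem[L2]=23
9. P1: store L0 := 85  bus=[BusRdX]  L0: P0=I P1=M P2=I  mem[L0]=20
10. P1: store L4 := 19  bus=[BusRdX]  L4: P0=I P1=M P2=I  mem[L4]=0
11. P2: store L0 := 77  bus=[BusRdX,Flush]  L0: P0=I P1=I P2=M  mem[L0]=85
12. P0: load  L2  bus=[-]  L2: P0=M P1=I P2=I  mem[L2]=23
13. P2: store L0 := 64  bus=[-]  L0: P0=I P1=I P2=M  mem[L0]=85
14. P2: load  L2  bus=[BusRd,Flush]  L2: P0=S P1=I P2=S  mem[L2]=18
15. P2: store L2 := 16  bus=[BusUpgr]  L2: P0=I P1=I P2=M  mem[L2]=18
16. P0: load  L2  bus=[BusRd,Flush]  L2: P0=S P1=I P2=S  mem[L2]=16
17. P0: store L4 := 58  bus=[BusRdX,Flush]  L4: P0=M P1=I P2=I  mem[L4]=19
18. P1: store L2 := 87  bus=[BusRdX]  L2: P0=I P1=M P2=I  mem[L2]=16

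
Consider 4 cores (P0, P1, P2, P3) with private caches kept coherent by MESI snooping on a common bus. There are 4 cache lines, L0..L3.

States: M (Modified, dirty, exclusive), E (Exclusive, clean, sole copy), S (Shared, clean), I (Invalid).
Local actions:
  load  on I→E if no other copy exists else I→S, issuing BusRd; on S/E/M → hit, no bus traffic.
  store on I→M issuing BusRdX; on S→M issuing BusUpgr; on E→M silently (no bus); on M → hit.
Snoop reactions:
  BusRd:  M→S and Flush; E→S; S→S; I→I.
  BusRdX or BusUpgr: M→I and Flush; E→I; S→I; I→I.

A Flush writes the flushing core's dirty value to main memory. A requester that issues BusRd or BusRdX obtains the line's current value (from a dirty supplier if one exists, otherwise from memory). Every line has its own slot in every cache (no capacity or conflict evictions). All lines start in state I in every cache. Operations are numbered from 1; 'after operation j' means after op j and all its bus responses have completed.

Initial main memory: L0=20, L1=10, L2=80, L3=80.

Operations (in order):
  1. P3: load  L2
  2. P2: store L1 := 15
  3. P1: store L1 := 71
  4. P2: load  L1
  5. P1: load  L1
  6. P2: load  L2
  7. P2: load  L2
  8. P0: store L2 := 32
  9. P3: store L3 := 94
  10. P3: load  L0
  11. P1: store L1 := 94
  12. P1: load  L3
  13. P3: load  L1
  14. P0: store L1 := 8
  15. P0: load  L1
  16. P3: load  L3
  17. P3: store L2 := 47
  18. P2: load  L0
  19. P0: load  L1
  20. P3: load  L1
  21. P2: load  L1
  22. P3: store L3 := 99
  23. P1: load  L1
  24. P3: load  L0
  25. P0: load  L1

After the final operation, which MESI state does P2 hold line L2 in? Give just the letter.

[1] P3: load  L2 | P0:I, P1:I, P2:I, P3:E(80) | bus: BusRd
[2] P2: store L1 := 15 | P0:I, P1:I, P2:M(15), P3:I | bus: BusRdX
[3] P1: store L1 := 71 | P0:I, P1:M(71), P2:I, P3:I | bus: BusRdX,Flush
[4] P2: load  L1 | P0:I, P1:S(71), P2:S(71), P3:I | bus: BusRd,Flush
[5] P1: load  L1 | P0:I, P1:S(71), P2:S(71), P3:I | bus: none
[6] P2: load  L2 | P0:I, P1:I, P2:S(80), P3:S(80) | bus: BusRd
[7] P2: load  L2 | P0:I, P1:I, P2:S(80), P3:S(80) | bus: none
[8] P0: store L2 := 32 | P0:M(32), P1:I, P2:I, P3:I | bus: BusRdX
[9] P3: store L3 := 94 | P0:I, P1:I, P2:I, P3:M(94) | bus: BusRdX
[10] P3: load  L0 | P0:I, P1:I, P2:I, P3:E(20) | bus: BusRd
[11] P1: store L1 := 94 | P0:I, P1:M(94), P2:I, P3:I | bus: BusUpgr
[12] P1: load  L3 | P0:I, P1:S(94), P2:I, P3:S(94) | bus: BusRd,Flush
[13] P3: load  L1 | P0:I, P1:S(94), P2:I, P3:S(94) | bus: BusRd,Flush
[14] P0: store L1 := 8 | P0:M(8), P1:I, P2:I, P3:I | bus: BusRdX
[15] P0: load  L1 | P0:M(8), P1:I, P2:I, P3:I | bus: none
[16] P3: load  L3 | P0:I, P1:S(94), P2:I, P3:S(94) | bus: none
[17] P3: store L2 := 47 | P0:I, P1:I, P2:I, P3:M(47) | bus: BusRdX,Flush
[18] P2: load  L0 | P0:I, P1:I, P2:S(20), P3:S(20) | bus: BusRd
[19] P0: load  L1 | P0:M(8), P1:I, P2:I, P3:I | bus: none
[20] P3: load  L1 | P0:S(8), P1:I, P2:I, P3:S(8) | bus: BusRd,Flush
[21] P2: load  L1 | P0:S(8), P1:I, P2:S(8), P3:S(8) | bus: BusRd
[22] P3: store L3 := 99 | P0:I, P1:I, P2:I, P3:M(99) | bus: BusUpgr
[23] P1: load  L1 | P0:S(8), P1:S(8), P2:S(8), P3:S(8) | bus: BusRd
[24] P3: load  L0 | P0:I, P1:I, P2:S(20), P3:S(20) | bus: none
[25] P0: load  L1 | P0:S(8), P1:S(8), P2:S(8), P3:S(8) | bus: none

state = I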